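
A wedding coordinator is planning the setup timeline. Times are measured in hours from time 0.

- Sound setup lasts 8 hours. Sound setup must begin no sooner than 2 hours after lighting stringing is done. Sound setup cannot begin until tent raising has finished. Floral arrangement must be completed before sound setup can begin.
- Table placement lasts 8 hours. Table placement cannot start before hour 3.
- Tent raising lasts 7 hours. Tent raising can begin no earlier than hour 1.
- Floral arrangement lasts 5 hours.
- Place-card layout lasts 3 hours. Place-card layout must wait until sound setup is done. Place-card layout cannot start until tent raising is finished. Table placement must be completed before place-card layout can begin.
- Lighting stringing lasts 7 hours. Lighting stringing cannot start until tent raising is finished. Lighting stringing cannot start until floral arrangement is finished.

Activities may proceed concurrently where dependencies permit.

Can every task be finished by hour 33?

Yes

Floral arrangement has no prerequisites, so it starts at hour 0 and finishes at hour 5.
After its own release at hour 3, table placement can start at hour 3 and finishes at hour 11.
Tent raising cannot begin until its own release at hour 1. It runs from hour 1 to 1 + 7 = hour 8.
For lighting stringing: tent raising (finishes hour 8); floral arrangement (finishes hour 5). Taking the maximum gives a start of hour 8, and it finishes at 8 + 7 = hour 15.
Sound setup needs all of lighting stringing (finishes hour 15, plus 2-hour gap → hour 17); tent raising (finishes hour 8); floral arrangement (finishes hour 5). That puts its earliest start at hour 17; it finishes at 17 + 8 = hour 25.
Place-card layout needs all of sound setup (finishes hour 25); tent raising (finishes hour 8); table placement (finishes hour 11). That puts its earliest start at hour 25; it finishes at 25 + 3 = hour 28.
Every task is finished by hour 28, which is no later than the deadline of 33, so the schedule is feasible.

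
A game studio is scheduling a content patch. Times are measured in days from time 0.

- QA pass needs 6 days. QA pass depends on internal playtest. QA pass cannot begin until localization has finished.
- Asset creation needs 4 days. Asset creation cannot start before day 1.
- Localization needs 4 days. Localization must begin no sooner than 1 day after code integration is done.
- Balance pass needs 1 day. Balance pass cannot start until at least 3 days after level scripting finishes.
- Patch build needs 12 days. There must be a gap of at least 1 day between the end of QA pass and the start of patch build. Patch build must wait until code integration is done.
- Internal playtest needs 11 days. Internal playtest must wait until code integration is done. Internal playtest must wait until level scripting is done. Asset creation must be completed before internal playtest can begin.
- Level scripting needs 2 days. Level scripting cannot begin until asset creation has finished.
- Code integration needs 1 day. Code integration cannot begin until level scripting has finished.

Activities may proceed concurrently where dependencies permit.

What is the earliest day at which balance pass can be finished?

Asset creation cannot begin until its own release at day 1. It runs from day 1 to 1 + 4 = day 5.
Level scripting waits on asset creation (finishes day 5), so it starts at day 5 and finishes at 5 + 2 = day 7.
Balance pass waits on level scripting (finishes day 7, plus 3-day gap → day 10), so it starts at day 10 and finishes at 10 + 1 = day 11.

11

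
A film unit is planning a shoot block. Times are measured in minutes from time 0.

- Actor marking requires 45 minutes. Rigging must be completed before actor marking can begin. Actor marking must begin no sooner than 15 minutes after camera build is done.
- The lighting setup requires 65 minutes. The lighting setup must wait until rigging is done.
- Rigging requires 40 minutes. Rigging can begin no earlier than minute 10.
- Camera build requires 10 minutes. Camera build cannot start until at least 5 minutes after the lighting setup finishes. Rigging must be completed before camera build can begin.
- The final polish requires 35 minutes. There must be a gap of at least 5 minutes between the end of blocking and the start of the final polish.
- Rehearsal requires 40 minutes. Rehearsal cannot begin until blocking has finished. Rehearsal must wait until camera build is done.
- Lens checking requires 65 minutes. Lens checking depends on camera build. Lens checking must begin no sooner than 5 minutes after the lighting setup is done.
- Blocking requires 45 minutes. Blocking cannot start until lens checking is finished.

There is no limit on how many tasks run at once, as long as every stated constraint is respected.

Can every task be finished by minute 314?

Yes

Rigging cannot begin until its own release at minute 10. It runs from minute 10 to 10 + 40 = minute 50.
The lighting setup cannot begin until rigging (finishes minute 50). It runs from minute 50 to 50 + 65 = minute 115.
For camera build: the lighting setup (finishes minute 115, plus 5-minute gap → minute 120); rigging (finishes minute 50). Taking the maximum gives a start of minute 120, and it finishes at 120 + 10 = minute 130.
For actor marking: rigging (finishes minute 50); camera build (finishes minute 130, plus 15-minute gap → minute 145). Taking the maximum gives a start of minute 145, and it finishes at 145 + 45 = minute 190.
Lens checking has to wait for camera build (finishes minute 130); the lighting setup (finishes minute 115, plus 5-minute gap → minute 120). The latest of these is minute 130, so lens checking runs minute 130 to 130 + 65 = minute 195.
Blocking cannot begin until lens checking (finishes minute 195). It runs from minute 195 to 195 + 45 = minute 240.
The final polish waits on blocking (finishes minute 240, plus 5-minute gap → minute 245), so it starts at minute 245 and finishes at 245 + 35 = minute 280.
Rehearsal cannot start until blocking (finishes minute 240); camera build (finishes minute 130). The controlling bound is minute 240, so rehearsal finishes at 240 + 40 = minute 280.
Every task is finished by minute 280, which is no later than the deadline of 314, so the schedule is feasible.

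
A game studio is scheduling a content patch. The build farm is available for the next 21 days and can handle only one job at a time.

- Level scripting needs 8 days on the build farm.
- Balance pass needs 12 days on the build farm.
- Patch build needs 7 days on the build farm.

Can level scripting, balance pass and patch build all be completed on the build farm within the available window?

Running back to back, the jobs need 8 + 12 + 7 = 27 days on the build farm.
Since 27 > 21, they cannot all fit.

No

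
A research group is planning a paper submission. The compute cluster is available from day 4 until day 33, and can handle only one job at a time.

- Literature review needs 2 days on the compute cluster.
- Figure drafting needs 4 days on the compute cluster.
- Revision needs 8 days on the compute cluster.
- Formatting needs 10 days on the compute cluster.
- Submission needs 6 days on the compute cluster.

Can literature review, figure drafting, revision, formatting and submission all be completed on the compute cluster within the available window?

No

The compute cluster window is 33 − 4 = 29 days.
Running back to back, the jobs need 2 + 4 + 8 + 10 + 6 = 30 days on the compute cluster.
Since 30 > 29, they cannot all fit.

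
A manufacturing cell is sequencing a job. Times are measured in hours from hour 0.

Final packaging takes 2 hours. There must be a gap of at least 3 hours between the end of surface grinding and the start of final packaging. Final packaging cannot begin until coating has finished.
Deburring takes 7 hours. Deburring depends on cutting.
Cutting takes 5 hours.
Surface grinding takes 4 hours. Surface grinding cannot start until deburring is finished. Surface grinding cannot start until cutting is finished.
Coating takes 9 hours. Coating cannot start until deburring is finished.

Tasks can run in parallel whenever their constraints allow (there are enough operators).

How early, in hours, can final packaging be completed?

23

Nothing blocks cutting, so it runs from hour 0 to hour 5.
Deburring cannot begin until cutting (finishes hour 5). It runs from hour 5 to 5 + 7 = hour 12.
After deburring (finishes hour 12), coating can start at hour 12 and finishes at hour 21.
For surface grinding: deburring (finishes hour 12); cutting (finishes hour 5). Taking the maximum gives a start of hour 12, and it finishes at 12 + 4 = hour 16.
For final packaging: surface grinding (finishes hour 16, plus 3-hour gap → hour 19); coating (finishes hour 21). Taking the maximum gives a start of hour 21, and it finishes at 21 + 2 = hour 23.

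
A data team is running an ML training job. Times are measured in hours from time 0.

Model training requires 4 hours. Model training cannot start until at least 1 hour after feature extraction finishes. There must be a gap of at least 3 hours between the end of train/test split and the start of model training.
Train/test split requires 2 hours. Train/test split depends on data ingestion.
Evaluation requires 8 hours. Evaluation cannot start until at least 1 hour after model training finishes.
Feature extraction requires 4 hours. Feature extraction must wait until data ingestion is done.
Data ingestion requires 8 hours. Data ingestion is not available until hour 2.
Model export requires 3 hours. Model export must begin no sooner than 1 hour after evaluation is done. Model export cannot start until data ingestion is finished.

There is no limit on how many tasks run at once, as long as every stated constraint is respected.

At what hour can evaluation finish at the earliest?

28

Data ingestion cannot begin until its own release at hour 2. It runs from hour 2 to 2 + 8 = hour 10.
After data ingestion (finishes hour 10), train/test split can start at hour 10 and finishes at hour 12.
Feature extraction cannot begin until data ingestion (finishes hour 10). It runs from hour 10 to 10 + 4 = hour 14.
For model training: feature extraction (finishes hour 14, plus 1-hour gap → hour 15); train/test split (finishes hour 12, plus 3-hour gap → hour 15). Taking the maximum gives a start of hour 15, and it finishes at 15 + 4 = hour 19.
Evaluation waits on model training (finishes hour 19, plus 1-hour gap → hour 20), so it starts at hour 20 and finishes at 20 + 8 = hour 28.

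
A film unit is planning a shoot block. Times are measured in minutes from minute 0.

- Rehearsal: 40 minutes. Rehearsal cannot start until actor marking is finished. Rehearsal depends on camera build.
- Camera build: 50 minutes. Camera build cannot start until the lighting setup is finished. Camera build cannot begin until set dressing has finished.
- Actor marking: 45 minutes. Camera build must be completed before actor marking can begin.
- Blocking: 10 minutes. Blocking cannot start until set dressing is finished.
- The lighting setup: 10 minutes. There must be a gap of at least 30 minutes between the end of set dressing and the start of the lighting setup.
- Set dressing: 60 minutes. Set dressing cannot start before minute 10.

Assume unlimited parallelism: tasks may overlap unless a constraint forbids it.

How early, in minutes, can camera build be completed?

After its own release at minute 10, set dressing can start at minute 10 and finishes at minute 70.
The lighting setup waits on set dressing (finishes minute 70, plus 30-minute gap → minute 100), so it starts at minute 100 and finishes at 100 + 10 = minute 110.
Camera build has to wait for the lighting setup (finishes minute 110); set dressing (finishes minute 70). The latest of these is minute 110, so camera build runs minute 110 to 110 + 50 = minute 160.

160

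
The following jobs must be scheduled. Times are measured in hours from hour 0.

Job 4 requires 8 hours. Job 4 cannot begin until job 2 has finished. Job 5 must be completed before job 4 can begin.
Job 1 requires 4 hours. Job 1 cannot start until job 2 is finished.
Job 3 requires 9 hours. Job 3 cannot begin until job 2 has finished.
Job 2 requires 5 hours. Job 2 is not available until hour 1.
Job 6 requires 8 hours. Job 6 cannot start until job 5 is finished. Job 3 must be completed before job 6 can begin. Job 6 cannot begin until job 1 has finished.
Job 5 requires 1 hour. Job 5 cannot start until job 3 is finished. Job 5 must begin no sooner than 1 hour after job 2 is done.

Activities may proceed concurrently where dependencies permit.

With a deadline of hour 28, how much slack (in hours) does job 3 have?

After its own release at hour 1, job 2 can start at hour 1 and finishes at hour 6.
After job 2 (finishes hour 6), job 3 can start at hour 6 and finishes at hour 15.

Working backward from the deadline:
Job 6 must finish by hour 28; it takes 8 hours, so it must start by 28 − 8 = hour 20.
Job 4 must finish by hour 28; it takes 8 hours, so it must start by 28 − 8 = hour 20.
Job 5 has several dependents: job 4 (must start by hour 20); job 6 (must start by hour 20). The earliest of those limits is hour 20, so job 5 must start by 20 − 1 = hour 19.
Job 3 must finish in time for job 5 (must start by hour 19); job 6 (must start by hour 20). The tightest is hour 19, so job 3 must start by 19 − 9 = hour 10.
So job 3 can start as early as hour 6 and as late as hour 10, giving 10 − 6 = 4 hours of slack.

4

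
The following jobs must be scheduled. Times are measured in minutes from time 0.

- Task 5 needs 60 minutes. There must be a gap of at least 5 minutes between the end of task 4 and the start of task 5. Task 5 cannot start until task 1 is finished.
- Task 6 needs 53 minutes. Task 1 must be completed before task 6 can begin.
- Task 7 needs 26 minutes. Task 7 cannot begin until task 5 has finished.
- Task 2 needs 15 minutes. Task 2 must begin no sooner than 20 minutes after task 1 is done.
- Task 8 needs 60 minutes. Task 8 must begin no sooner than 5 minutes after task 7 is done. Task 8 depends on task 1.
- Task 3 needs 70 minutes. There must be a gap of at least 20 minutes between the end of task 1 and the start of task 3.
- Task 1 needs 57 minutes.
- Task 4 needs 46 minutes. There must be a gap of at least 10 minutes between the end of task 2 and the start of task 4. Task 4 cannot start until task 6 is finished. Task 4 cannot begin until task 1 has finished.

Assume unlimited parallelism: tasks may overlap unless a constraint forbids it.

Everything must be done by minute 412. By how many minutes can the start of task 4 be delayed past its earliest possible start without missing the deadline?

Nothing blocks task 1, so it runs from minute 0 to minute 57.
After task 1 (finishes minute 57), task 6 can start at minute 57 and finishes at minute 110.
Task 2 waits on task 1 (finishes minute 57, plus 20-minute gap → minute 77), so it starts at minute 77 and finishes at 77 + 15 = minute 92.
Task 4 needs all of task 2 (finishes minute 92, plus 10-minute gap → minute 102); task 6 (finishes minute 110); task 1 (finishes minute 57). That puts its earliest start at minute 110; it finishes at 110 + 46 = minute 156.

Working backward from the deadline:
Task 8 has no dependents, so it just needs to finish by minute 412. Starting by 412 − 60 = minute 352 achieves that.
Task 7 has to be done before task 8 (must start by minute 352, minus 5-minute gap → minute 347). That means finishing by minute 347, i.e. starting by 347 − 26 = minute 321.
Task 5 feeds into task 7 (must start by minute 321); so task 5 must finish by minute 321 and therefore start by minute 261.
Since task 5 (must start by minute 261, minus 5-minute gap → minute 256) depends on it, task 4 must finish by minute 256. Backing off its 46-minute duration gives a latest start of minute 210.
So task 4 can start as early as minute 110 and as late as minute 210, giving 210 − 110 = 100 minutes of slack.

100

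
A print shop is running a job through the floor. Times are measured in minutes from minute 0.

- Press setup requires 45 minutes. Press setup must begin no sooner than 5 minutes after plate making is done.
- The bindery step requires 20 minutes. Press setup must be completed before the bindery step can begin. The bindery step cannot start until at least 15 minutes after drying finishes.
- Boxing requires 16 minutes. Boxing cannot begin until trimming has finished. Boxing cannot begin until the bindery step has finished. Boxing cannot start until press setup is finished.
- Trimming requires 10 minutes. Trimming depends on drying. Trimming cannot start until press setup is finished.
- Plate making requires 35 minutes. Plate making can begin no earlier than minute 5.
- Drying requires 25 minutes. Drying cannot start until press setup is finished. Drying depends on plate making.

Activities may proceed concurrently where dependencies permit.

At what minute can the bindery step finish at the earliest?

150

After its own release at minute 5, plate making can start at minute 5 and finishes at minute 40.
Press setup waits on plate making (finishes minute 40, plus 5-minute gap → minute 45), so it starts at minute 45 and finishes at 45 + 45 = minute 90.
Drying needs all of press setup (finishes minute 90); plate making (finishes minute 40). That puts its earliest start at minute 90; it finishes at 90 + 25 = minute 115.
The bindery step has to wait for press setup (finishes minute 90); drying (finishes minute 115, plus 15-minute gap → minute 130). The latest of these is minute 130, so the bindery step runs minute 130 to 130 + 20 = minute 150.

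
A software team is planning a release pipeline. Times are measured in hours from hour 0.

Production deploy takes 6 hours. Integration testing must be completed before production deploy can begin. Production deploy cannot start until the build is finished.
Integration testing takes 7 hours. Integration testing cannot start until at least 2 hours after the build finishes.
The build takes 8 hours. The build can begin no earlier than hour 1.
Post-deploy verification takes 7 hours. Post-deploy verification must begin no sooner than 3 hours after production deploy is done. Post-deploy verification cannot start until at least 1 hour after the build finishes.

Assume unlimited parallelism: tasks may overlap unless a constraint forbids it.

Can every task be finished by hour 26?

The build waits on its own release at hour 1, so it starts at hour 1 and finishes at 1 + 8 = hour 9.
After the build (finishes hour 9, plus 2-hour gap → hour 11), integration testing can start at hour 11 and finishes at hour 18.
Production deploy needs all of integration testing (finishes hour 18); the build (finishes hour 9). That puts its earliest start at hour 18; it finishes at 18 + 6 = hour 24.
Post-deploy verification has to wait for production deploy (finishes hour 24, plus 3-hour gap → hour 27); the build (finishes hour 9, plus 1-hour gap → hour 10). The latest of these is hour 27, so post-deploy verification runs hour 27 to 27 + 7 = hour 34.
The earliest everything can be done is hour 34, which is after the deadline of 26, so it is not possible.

No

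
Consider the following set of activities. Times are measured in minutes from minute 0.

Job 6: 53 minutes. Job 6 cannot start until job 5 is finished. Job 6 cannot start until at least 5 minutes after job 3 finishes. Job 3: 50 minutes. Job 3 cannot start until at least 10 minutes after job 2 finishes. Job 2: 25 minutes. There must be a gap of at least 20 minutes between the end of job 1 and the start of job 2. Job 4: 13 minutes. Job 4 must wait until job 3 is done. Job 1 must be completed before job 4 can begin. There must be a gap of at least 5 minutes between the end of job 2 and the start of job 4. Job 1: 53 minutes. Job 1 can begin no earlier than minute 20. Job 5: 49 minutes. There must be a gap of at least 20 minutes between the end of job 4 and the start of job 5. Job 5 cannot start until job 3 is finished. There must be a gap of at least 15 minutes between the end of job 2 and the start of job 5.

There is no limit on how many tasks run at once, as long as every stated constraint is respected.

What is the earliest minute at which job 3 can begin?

After its own release at minute 20, job 1 can start at minute 20 and finishes at minute 73.
Job 2 cannot begin until job 1 (finishes minute 73, plus 20-minute gap → minute 93). It runs from minute 93 to 93 + 25 = minute 118.
Job 3 waits on job 2 (finishes minute 118, plus 10-minute gap → minute 128), so the earliest it can start is minute 128.

128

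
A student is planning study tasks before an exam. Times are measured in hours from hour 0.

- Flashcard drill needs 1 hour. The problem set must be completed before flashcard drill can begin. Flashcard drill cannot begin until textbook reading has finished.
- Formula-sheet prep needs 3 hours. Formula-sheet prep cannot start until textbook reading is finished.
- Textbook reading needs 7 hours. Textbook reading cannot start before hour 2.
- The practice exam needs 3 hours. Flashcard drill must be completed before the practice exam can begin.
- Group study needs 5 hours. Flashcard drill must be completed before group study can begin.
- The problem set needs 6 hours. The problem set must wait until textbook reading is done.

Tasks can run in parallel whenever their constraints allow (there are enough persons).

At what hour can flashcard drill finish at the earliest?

After its own release at hour 2, textbook reading can start at hour 2 and finishes at hour 9.
After textbook reading (finishes hour 9), the problem set can start at hour 9 and finishes at hour 15.
Flashcard drill cannot start until the problem set (finishes hour 15); textbook reading (finishes hour 9). The controlling bound is hour 15, so flashcard drill finishes at 15 + 1 = hour 16.

16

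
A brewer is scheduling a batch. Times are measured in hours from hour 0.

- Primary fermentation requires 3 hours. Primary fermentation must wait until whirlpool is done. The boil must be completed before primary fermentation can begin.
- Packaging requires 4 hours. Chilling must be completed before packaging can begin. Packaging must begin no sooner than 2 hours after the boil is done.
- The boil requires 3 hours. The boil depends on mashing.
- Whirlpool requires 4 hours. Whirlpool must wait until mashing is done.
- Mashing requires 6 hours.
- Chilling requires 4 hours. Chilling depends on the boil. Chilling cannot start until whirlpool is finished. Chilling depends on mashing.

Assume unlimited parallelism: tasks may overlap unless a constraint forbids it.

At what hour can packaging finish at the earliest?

18

Nothing blocks mashing, so it runs from hour 0 to hour 6.
Whirlpool cannot begin until mashing (finishes hour 6). It runs from hour 6 to 6 + 4 = hour 10.
The boil waits on mashing (finishes hour 6), so it starts at hour 6 and finishes at 6 + 3 = hour 9.
Chilling has to wait for the boil (finishes hour 9); whirlpool (finishes hour 10); mashing (finishes hour 6). The latest of these is hour 10, so chilling runs hour 10 to 10 + 4 = hour 14.
Packaging has to wait for chilling (finishes hour 14); the boil (finishes hour 9, plus 2-hour gap → hour 11). The latest of these is hour 14, so packaging runs hour 14 to 14 + 4 = hour 18.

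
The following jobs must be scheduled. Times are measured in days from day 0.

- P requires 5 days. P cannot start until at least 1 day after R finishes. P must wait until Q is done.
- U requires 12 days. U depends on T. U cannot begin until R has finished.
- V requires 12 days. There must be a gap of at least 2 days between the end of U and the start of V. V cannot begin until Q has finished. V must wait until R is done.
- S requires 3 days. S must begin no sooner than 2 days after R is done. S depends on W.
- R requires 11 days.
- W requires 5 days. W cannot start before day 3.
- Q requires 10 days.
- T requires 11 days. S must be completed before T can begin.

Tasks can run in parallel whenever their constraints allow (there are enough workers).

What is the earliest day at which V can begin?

41

W waits on its own release at day 3, so it starts at day 3 and finishes at 3 + 5 = day 8.
R can start immediately at day 0; it finishes at day 11.
For S: R (finishes day 11, plus 2-day gap → day 13); W (finishes day 8). Taking the maximum gives a start of day 13, and it finishes at 13 + 3 = day 16.
After S (finishes day 16), T can start at day 16 and finishes at day 27.
U has to wait for T (finishes day 27); R (finishes day 11). The latest of these is day 27, so U runs day 27 to 27 + 12 = day 39.
Q has no prerequisites, so it starts at day 0 and finishes at day 10.
V waits on U (finishes day 39, plus 2-day gap → day 41); Q (finishes day 10); R (finishes day 11). The latest of these is day 41, which is the earliest V can start.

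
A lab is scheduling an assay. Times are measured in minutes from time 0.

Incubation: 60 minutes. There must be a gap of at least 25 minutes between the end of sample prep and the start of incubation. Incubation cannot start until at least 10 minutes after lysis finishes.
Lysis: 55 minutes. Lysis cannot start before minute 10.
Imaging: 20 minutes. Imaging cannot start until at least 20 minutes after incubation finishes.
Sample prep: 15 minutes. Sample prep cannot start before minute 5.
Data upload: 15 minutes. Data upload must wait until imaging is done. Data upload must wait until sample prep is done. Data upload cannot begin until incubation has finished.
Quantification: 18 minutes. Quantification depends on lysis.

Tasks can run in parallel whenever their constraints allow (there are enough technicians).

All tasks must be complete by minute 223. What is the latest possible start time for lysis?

43

To finish by minute 223, data upload (duration 15) must start no later than minute 208.
Imaging feeds into data upload (must start by minute 208); so imaging must finish by minute 208 and therefore start by minute 188.
Incubation feeds imaging (must start by minute 188, minus 20-minute gap → minute 168); data upload (must start by minute 208). Taking the minimum, incubation must finish by minute 168 and start by 168 − 60 = minute 108.
Quantification must finish by minute 223; it takes 18 minutes, so it must start by 223 − 18 = minute 205.
For lysis: incubation (must start by minute 108, minus 10-minute gap → minute 98); quantification (must start by minute 205). The most restrictive is minute 98; with a 55-minute duration, lysis must start by minute 43.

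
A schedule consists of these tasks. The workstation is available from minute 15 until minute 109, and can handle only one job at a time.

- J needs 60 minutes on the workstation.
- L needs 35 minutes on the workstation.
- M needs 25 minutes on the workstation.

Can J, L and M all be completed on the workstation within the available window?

The workstation window is 109 − 15 = 94 minutes.
Running back to back, the jobs need 60 + 35 + 25 = 120 minutes on the workstation.
Since 120 > 94, they cannot all fit.

No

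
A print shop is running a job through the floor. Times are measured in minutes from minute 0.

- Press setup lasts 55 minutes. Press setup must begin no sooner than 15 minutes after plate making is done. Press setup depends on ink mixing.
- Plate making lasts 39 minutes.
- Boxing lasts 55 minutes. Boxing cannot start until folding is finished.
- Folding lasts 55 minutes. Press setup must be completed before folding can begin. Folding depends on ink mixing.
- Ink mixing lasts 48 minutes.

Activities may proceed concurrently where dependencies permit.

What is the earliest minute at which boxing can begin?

Nothing blocks ink mixing, so it runs from minute 0 to minute 48.
Nothing blocks plate making, so it runs from minute 0 to minute 39.
For press setup: plate making (finishes minute 39, plus 15-minute gap → minute 54); ink mixing (finishes minute 48). Taking the maximum gives a start of minute 54, and it finishes at 54 + 55 = minute 109.
Folding cannot start until press setup (finishes minute 109); ink mixing (finishes minute 48). The controlling bound is minute 109, so folding finishes at 109 + 55 = minute 164.
Boxing waits on folding (finishes minute 164), so the earliest it can start is minute 164.

164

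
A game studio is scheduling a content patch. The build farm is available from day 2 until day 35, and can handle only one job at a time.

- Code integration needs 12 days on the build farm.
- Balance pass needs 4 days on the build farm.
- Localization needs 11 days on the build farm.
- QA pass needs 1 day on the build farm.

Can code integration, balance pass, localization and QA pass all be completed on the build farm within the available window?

The build farm window is 35 − 2 = 33 days.
Running back to back, the jobs need 12 + 4 + 11 + 1 = 28 days on the build farm.
Since 28 ≤ 33, they fit within the window.

Yes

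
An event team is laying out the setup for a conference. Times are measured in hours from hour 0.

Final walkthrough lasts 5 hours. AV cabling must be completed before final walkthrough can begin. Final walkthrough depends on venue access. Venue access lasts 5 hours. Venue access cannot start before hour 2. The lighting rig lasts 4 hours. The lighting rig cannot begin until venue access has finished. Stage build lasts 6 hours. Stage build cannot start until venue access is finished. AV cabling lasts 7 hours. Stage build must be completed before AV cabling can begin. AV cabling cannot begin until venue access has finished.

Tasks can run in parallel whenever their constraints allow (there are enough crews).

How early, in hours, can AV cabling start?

13

Venue access cannot begin until its own release at hour 2. It runs from hour 2 to 2 + 5 = hour 7.
Stage build waits on venue access (finishes hour 7), so it starts at hour 7 and finishes at 7 + 6 = hour 13.
AV cabling waits on stage build (finishes hour 13); venue access (finishes hour 7). The latest of these is hour 13, which is the earliest AV cabling can start.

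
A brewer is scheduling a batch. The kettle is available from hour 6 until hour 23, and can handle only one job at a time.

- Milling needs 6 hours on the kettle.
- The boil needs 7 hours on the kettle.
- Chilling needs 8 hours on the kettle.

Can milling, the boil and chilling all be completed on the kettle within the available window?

The kettle window is 23 − 6 = 17 hours.
Running back to back, the jobs need 6 + 7 + 8 = 21 hours on the kettle.
Since 21 > 17, they cannot all fit.

No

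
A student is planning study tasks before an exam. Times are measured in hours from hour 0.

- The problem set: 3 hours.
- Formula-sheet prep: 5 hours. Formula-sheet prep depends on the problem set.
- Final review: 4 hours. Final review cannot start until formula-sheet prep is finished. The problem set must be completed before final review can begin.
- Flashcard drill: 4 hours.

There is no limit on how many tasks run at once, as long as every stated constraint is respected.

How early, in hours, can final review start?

Nothing blocks the problem set, so it runs from hour 0 to hour 3.
Formula-sheet prep waits on the problem set (finishes hour 3), so it starts at hour 3 and finishes at 3 + 5 = hour 8.
Final review waits on formula-sheet prep (finishes hour 8); the problem set (finishes hour 3). The latest of these is hour 8, which is the earliest final review can start.

8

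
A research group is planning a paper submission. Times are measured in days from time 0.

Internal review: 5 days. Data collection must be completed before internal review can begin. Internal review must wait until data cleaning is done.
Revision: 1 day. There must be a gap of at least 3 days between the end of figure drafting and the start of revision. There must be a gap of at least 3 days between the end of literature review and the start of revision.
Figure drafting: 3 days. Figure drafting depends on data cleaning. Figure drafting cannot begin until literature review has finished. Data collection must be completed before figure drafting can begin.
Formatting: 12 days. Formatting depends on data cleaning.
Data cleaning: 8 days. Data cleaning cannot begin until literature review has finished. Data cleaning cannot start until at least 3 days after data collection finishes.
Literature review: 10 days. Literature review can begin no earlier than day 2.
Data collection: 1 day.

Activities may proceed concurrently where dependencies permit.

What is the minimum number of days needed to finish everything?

Nothing blocks data collection, so it runs from day 0 to day 1.
Literature review cannot begin until its own release at day 2. It runs from day 2 to 2 + 10 = day 12.
Data cleaning needs all of literature review (finishes day 12); data collection (finishes day 1, plus 3-day gap → day 4). That puts its earliest start at day 12; it finishes at 12 + 8 = day 20.
Formatting cannot begin until data cleaning (finishes day 20). It runs from day 20 to 20 + 12 = day 32.
For internal review: data collection (finishes day 1); data cleaning (finishes day 20). Taking the maximum gives a start of day 20, and it finishes at 20 + 5 = day 25.
Figure drafting cannot start until data cleaning (finishes day 20); literature review (finishes day 12); data collection (finishes day 1). The controlling bound is day 20, so figure drafting finishes at 20 + 3 = day 23.
For revision: figure drafting (finishes day 23, plus 3-day gap → day 26); literature review (finishes day 12, plus 3-day gap → day 15). Taking the maximum gives a start of day 26, and it finishes at 26 + 1 = day 27.
All tasks are finished once the last one completes. Finish times: Literature review at 12, Data collection at 1, Data cleaning at 20, Figure drafting at 23, Internal review at 25, Revision at 27, Formatting at 32. The latest is day 32.

32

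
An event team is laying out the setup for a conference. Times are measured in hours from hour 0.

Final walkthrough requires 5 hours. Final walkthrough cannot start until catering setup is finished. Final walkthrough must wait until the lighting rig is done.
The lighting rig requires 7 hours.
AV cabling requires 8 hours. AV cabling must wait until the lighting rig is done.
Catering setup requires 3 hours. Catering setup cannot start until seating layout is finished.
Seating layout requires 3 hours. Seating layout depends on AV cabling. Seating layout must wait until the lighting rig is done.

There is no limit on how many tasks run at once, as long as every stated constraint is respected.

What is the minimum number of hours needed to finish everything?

26

Nothing blocks the lighting rig, so it runs from hour 0 to hour 7.
AV cabling waits on the lighting rig (finishes hour 7), so it starts at hour 7 and finishes at 7 + 8 = hour 15.
Seating layout cannot start until AV cabling (finishes hour 15); the lighting rig (finishes hour 7). The controlling bound is hour 15, so seating layout finishes at 15 + 3 = hour 18.
Catering setup waits on seating layout (finishes hour 18), so it starts at hour 18 and finishes at 18 + 3 = hour 21.
Final walkthrough has to wait for catering setup (finishes hour 21); the lighting rig (finishes hour 7). The latest of these is hour 21, so final walkthrough runs hour 21 to 21 + 5 = hour 26.
All tasks are finished once the last one completes. Finish times: The lighting rig at 7, AV cabling at 15, Seating layout at 18, Catering setup at 21, Final walkthrough at 26. The latest is hour 26.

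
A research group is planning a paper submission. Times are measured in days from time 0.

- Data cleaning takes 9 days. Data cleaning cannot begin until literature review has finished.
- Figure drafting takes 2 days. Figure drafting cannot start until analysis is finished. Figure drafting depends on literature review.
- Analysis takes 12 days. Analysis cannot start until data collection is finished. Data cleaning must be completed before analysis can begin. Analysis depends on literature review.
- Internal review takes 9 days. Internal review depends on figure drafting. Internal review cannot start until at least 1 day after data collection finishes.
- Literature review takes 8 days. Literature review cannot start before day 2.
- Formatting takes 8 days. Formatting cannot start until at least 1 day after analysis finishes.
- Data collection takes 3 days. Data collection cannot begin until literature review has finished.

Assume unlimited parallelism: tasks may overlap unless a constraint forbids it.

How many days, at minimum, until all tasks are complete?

After its own release at day 2, literature review can start at day 2 and finishes at day 10.
After literature review (finishes day 10), data cleaning can start at day 10 and finishes at day 19.
Data collection waits on literature review (finishes day 10), so it starts at day 10 and finishes at 10 + 3 = day 13.
Analysis cannot start until data collection (finishes day 13); data cleaning (finishes day 19); literature review (finishes day 10). The controlling bound is day 19, so analysis finishes at 19 + 12 = day 31.
After analysis (finishes day 31, plus 1-day gap → day 32), formatting can start at day 32 and finishes at day 40.
Figure drafting needs all of analysis (finishes day 31); literature review (finishes day 10). That puts its earliest start at day 31; it finishes at 31 + 2 = day 33.
Internal review has to wait for figure drafting (finishes day 33); data collection (finishes day 13, plus 1-day gap → day 14). The latest of these is day 33, so internal review runs day 33 to 33 + 9 = day 42.
All tasks are finished once the last one completes. Finish times: Literature review at 10, Data collection at 13, Data cleaning at 19, Analysis at 31, Figure drafting at 33, Internal review at 42, Formatting at 40. The latest is day 42.

42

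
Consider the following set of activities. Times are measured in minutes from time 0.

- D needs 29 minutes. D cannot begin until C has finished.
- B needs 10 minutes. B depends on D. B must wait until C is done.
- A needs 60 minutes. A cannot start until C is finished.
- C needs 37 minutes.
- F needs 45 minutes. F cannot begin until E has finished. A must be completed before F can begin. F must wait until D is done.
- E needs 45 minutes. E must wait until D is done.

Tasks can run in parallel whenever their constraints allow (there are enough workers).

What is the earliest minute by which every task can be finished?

C has no prerequisites, so it starts at minute 0 and finishes at minute 37.
D waits on C (finishes minute 37), so it starts at minute 37 and finishes at 37 + 29 = minute 66.
E waits on D (finishes minute 66), so it starts at minute 66 and finishes at 66 + 45 = minute 111.
B needs all of D (finishes minute 66); C (finishes minute 37). That puts its earliest start at minute 66; it finishes at 66 + 10 = minute 76.
A waits on C (finishes minute 37), so it starts at minute 37 and finishes at 37 + 60 = minute 97.
F has to wait for E (finishes minute 111); A (finishes minute 97); D (finishes minute 66). The latest of these is minute 111, so F runs minute 111 to 111 + 45 = minute 156.
All tasks are finished once the last one completes. Finish times: A at 97, B at 76, C at 37, D at 66, E at 111, F at 156. The latest is minute 156.

156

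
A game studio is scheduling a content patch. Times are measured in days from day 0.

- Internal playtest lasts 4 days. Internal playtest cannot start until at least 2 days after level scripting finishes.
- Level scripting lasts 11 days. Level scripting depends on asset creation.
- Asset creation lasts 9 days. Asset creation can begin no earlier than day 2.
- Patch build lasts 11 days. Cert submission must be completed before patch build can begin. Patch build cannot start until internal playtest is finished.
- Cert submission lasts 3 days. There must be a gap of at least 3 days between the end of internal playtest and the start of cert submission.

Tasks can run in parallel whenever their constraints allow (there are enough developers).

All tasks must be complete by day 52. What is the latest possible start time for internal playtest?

To finish by day 52, patch build (duration 11) must start no later than day 41.
Since patch build (must start by day 41) depends on it, cert submission must finish by day 41. Backing off its 3-day duration gives a latest start of day 38.
Internal playtest has several dependents: cert submission (must start by day 38, minus 3-day gap → day 35); patch build (must start by day 41). The earliest of those limits is day 35, so internal playtest must start by 35 − 4 = day 31.

31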